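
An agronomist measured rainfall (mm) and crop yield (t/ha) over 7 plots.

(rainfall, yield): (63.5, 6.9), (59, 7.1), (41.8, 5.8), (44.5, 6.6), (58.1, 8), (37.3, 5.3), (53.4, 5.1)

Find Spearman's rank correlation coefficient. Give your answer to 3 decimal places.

0.643

Rank rainfall: 7, 6, 2, 3, 5, 1, 4
Rank yield: 5, 6, 3, 4, 7, 2, 1
d = rank(rainfall) − rank(yield): 2, 0, -1, -1, -2, -1, 3; Σd² = 20
ρ = 1 − 6Σd² / [n(n²−1)] = 1 − 6×20 / (7×48) = 1 − 120/336 ≈ 0.643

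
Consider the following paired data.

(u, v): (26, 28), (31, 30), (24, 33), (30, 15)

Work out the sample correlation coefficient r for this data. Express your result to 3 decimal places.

n = 4, Σu = 111, Σv = 106, Σu² = 3113, Σv² = 2998, Σuv = 2900
nΣuv − ΣuΣv = 11600 − 11766 = -166
nΣu² − (Σu)² = 12452 − 12321 = 131; nΣv² − (Σv)² = 11992 − 11236 = 756
r = -166 / √(131 × 756) = -166 / 314.6999 ≈ -0.527

-0.527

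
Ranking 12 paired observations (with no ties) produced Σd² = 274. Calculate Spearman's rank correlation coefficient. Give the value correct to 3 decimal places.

ρ = 1 − 6Σd² / [n(n²−1)] = 1 − 6×274 / (12×143)
  = 1 − 1644/1716 = 1 − 0.9580 ≈ 0.042

0.042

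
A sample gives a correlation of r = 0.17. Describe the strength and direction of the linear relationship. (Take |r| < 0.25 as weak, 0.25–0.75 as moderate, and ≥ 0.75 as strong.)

r = 0.17 > 0 so the relationship is positive.
|r| = 0.17, which falls in the weak range.

weak positive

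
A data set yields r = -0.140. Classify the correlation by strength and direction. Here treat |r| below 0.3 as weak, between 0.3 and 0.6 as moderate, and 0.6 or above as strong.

r = -0.140 < 0 so the relationship is negative.
|r| = 0.140, which falls in the weak range.

weak negative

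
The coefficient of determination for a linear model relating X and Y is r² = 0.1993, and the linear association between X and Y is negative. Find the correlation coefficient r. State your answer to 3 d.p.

|r| = √0.1993 = 0.446
The association is negative, so r = −0.446.

-0.446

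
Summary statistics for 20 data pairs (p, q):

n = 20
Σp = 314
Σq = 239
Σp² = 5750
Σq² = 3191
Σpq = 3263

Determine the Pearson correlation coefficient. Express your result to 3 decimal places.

r = (nΣpq − ΣpΣq) / √[(nΣp² − (Σp)²)(nΣq² − (Σq)²)]
Numerator: 20×3263 − 314×239 = -9786
Denominator: √[(115000 − 98596)(63820 − 57121)] = √[16404 × 6699] = 10482.8620
r = -9786 / 10482.8620 ≈ -0.934

-0.934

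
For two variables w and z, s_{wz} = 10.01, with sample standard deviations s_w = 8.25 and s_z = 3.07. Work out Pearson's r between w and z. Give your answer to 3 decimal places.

0.395

r = Cov(w,z) / (s_w · s_z) = 10.01 / (8.25 × 3.07)
  = 10.01 / 25.3275 ≈ 0.395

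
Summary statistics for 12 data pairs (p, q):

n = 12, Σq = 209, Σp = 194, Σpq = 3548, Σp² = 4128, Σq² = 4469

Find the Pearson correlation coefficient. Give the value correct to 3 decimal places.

0.187

r = (nΣpq − ΣpΣq) / √[(nΣp² − (Σp)²)(nΣq² − (Σq)²)]
Numerator: 12×3548 − 194×209 = 2030
Denominator: √[(49536 − 37636)(53628 − 43681)] = √[11900 × 9947] = 10879.7656
r = 2030 / 10879.7656 ≈ 0.187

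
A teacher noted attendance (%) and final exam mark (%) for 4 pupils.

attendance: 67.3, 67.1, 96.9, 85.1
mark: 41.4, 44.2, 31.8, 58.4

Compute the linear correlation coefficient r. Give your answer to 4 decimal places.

-0.2133

n = 4, Σx = 316.4, Σy = 175.8, Σx² = 25663.32, Σy² = 8089.4, Σxy = 13803.3
nΣxy − ΣxΣy = 55213.2 − 55623.12 = -409.92
nΣx² − (Σx)² = 102653.28 − 100108.96 = 2544.32; nΣy² − (Σy)² = 32357.6 − 30905.64 = 1451.96
r = -409.92 / √(2544.32 × 1451.96) = -409.92 / 1922.0434 ≈ -0.2133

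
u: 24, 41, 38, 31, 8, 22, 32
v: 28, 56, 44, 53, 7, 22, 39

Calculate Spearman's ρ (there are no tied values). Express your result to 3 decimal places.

0.893

Rank u: 3, 7, 6, 4, 1, 2, 5
Rank v: 3, 7, 5, 6, 1, 2, 4
d = rank(u) − rank(v): 0, 0, 1, -2, 0, 0, 1; Σd² = 6
ρ = 1 − 6Σd² / [n(n²−1)] = 1 − 6×6 / (7×48) = 1 − 36/336 ≈ 0.893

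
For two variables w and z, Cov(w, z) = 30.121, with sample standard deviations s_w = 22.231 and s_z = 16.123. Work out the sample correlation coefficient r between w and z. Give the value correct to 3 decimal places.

0.084

r = Cov(w,z) / (s_w · s_z) = 30.121 / (22.231 × 16.123)
  = 30.121 / 358.4304 ≈ 0.084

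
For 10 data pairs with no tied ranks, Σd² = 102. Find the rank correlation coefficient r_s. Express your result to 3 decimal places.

0.382

ρ = 1 − 6Σd² / [n(n²−1)] = 1 − 6×102 / (10×99)
  = 1 − 612/990 = 1 − 0.6182 ≈ 0.382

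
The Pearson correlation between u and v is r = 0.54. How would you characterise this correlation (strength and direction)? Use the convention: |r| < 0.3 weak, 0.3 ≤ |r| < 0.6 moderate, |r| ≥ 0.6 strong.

r = 0.54 > 0 so the relationship is positive.
|r| = 0.54, which falls in the moderate range.

moderate positive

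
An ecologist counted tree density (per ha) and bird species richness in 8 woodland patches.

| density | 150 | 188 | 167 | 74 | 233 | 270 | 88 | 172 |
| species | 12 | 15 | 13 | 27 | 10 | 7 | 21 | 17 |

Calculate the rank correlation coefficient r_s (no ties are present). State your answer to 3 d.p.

Rank density: 3, 6, 4, 1, 7, 8, 2, 5
Rank species: 3, 5, 4, 8, 2, 1, 7, 6
d = rank(density) − rank(species): 0, 1, 0, -7, 5, 7, -5, -1; Σd² = 150
ρ = 1 − 6Σd² / [n(n²−1)] = 1 − 6×150 / (8×63) = 1 − 900/504 ≈ -0.786

-0.786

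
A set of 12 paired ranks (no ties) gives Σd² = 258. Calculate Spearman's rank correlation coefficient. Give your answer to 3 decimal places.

ρ = 1 − 6Σd² / [n(n²−1)] = 1 − 6×258 / (12×143)
  = 1 − 1548/1716 = 1 − 0.9021 ≈ 0.098

0.098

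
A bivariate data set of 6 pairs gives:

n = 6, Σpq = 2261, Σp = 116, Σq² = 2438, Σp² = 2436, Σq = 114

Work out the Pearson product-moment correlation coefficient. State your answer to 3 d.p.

r = (nΣpq − ΣpΣq) / √[(nΣp² − (Σp)²)(nΣq² − (Σq)²)]
Numerator: 6×2261 − 116×114 = 342
Denominator: √[(14616 − 13456)(14628 − 12996)] = √[1160 × 1632] = 1375.9070
r = 342 / 1375.9070 ≈ 0.249

0.249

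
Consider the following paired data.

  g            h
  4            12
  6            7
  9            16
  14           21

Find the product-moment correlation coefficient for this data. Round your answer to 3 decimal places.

n = 4, Σg = 33, Σh = 56, Σg² = 329, Σh² = 890, Σgh = 528
nΣgh − ΣgΣh = 2112 − 1848 = 264
nΣg² − (Σg)² = 1316 − 1089 = 227; nΣh² − (Σh)² = 3560 − 3136 = 424
r = 264 / √(227 × 424) = 264 / 310.2386 ≈ 0.851

0.851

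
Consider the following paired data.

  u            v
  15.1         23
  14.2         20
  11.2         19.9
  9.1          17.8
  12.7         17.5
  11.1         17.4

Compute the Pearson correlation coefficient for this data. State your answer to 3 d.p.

n = 6, Σu = 73.4, Σv = 115.6, Σu² = 922.4, Σv² = 2250.86, Σuv = 1431.55
nΣuv − ΣuΣv = 8589.3 − 8485.04 = 104.26
nΣu² − (Σu)² = 5534.4 − 5387.56 = 146.84; nΣv² − (Σv)² = 13505.16 − 13363.36 = 141.8
r = 104.26 / √(146.84 × 141.8) = 104.26 / 144.2980 ≈ 0.723

0.723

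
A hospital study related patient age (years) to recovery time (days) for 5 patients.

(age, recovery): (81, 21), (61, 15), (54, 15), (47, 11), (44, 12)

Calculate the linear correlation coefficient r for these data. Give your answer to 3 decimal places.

n = 5, Σx = 287, Σy = 74, Σx² = 17343, Σy² = 1156, Σxy = 4471
nΣxy − ΣxΣy = 22355 − 21238 = 1117
nΣx² − (Σx)² = 86715 − 82369 = 4346; nΣy² − (Σy)² = 5780 − 5476 = 304
r = 1117 / √(4346 × 304) = 1117 / 1149.4277 ≈ 0.972

0.972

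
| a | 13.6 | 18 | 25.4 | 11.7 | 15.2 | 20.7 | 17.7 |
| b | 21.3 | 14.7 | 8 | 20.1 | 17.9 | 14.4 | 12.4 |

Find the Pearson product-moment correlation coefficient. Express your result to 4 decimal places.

n = 7, Σa = 122.3, Σb = 108.8, Σa² = 2263.83, Σb² = 1819.32, Σab = 1782.29
nΣab − ΣaΣb = 12476.03 − 13306.24 = -830.21
nΣa² − (Σa)² = 15846.81 − 14957.29 = 889.52; nΣb² − (Σb)² = 12735.24 − 11837.44 = 897.8
r = -830.21 / √(889.52 × 897.8) = -830.21 / 893.6504 ≈ -0.9290

-0.9290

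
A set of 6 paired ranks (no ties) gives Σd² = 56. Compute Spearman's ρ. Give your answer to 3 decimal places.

-0.600

ρ = 1 − 6Σd² / [n(n²−1)] = 1 − 6×56 / (6×35)
  = 1 − 336/210 = 1 − 1.6000 ≈ -0.600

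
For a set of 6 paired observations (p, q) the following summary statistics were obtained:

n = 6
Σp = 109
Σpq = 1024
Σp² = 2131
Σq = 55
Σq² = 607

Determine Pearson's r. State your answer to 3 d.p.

0.199

r = (nΣpq − ΣpΣq) / √[(nΣp² − (Σp)²)(nΣq² − (Σq)²)]
Numerator: 6×1024 − 109×55 = 149
Denominator: √[(12786 − 11881)(3642 − 3025)] = √[905 × 617] = 747.2516
r = 149 / 747.2516 ≈ 0.199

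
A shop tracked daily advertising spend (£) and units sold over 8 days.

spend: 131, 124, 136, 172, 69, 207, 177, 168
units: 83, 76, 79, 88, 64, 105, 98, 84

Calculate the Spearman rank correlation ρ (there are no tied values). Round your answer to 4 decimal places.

0.9762

Rank spend: 3, 2, 4, 6, 1, 8, 7, 5
Rank units: 4, 2, 3, 6, 1, 8, 7, 5
d = rank(spend) − rank(units): -1, 0, 1, 0, 0, 0, 0, 0; Σd² = 2
ρ = 1 − 6Σd² / [n(n²−1)] = 1 − 6×2 / (8×63) = 1 − 12/504 ≈ 0.9762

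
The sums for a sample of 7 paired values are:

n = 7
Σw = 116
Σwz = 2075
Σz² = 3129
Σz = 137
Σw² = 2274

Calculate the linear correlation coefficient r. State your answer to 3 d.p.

r = (nΣwz − ΣwΣz) / √[(nΣw² − (Σw)²)(nΣz² − (Σz)²)]
Numerator: 7×2075 − 116×137 = -1367
Denominator: √[(15918 − 13456)(21903 − 18769)] = √[2462 × 3134] = 2777.7523
r = -1367 / 2777.7523 ≈ -0.492

-0.492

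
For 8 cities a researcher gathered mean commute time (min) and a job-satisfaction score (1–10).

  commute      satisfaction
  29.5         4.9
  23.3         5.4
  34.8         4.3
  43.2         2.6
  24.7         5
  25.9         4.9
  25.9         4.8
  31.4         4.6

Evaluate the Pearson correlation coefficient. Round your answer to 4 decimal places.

-0.9513

n = 8, Σx = 238.7, Σy = 36.5, Σx² = 7428.09, Σy² = 171.63, Σxy = 1051.5
nΣxy − ΣxΣy = 8412 − 8712.55 = -300.55
nΣx² − (Σx)² = 59424.72 − 56977.69 = 2447.03; nΣy² − (Σy)² = 1373.04 − 1332.25 = 40.79
r = -300.55 / √(2447.03 × 40.79) = -300.55 / 315.9341 ≈ -0.9513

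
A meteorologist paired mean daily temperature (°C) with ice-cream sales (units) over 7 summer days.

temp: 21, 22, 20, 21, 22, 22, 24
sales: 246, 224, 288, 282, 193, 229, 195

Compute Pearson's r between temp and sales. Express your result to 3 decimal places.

-0.843

n = 7, Σx = 152, Σy = 1657, Σx² = 3310, Σy² = 400875, Σxy = 35740
nΣxy − ΣxΣy = 250180 − 251864 = -1684
nΣx² − (Σx)² = 23170 − 23104 = 66; nΣy² − (Σy)² = 2806125 − 2745649 = 60476
r = -1684 / √(66 × 60476) = -1684 / 1997.8528 ≈ -0.843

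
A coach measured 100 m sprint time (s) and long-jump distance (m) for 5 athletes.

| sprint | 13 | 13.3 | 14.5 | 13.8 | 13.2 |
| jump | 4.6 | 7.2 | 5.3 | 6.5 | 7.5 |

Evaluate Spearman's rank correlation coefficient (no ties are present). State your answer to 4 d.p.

0.0000

Rank sprint: 1, 3, 5, 4, 2
Rank jump: 1, 4, 2, 3, 5
d = rank(sprint) − rank(jump): 0, -1, 3, 1, -3; Σd² = 20
ρ = 1 − 6Σd² / [n(n²−1)] = 1 − 6×20 / (5×24) = 1 − 120/120 ≈ 0.0000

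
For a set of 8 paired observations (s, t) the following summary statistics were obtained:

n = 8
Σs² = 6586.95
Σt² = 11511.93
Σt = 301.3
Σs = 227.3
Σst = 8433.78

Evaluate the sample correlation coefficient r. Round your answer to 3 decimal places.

-0.873

r = (nΣst − ΣsΣt) / √[(nΣs² − (Σs)²)(nΣt² − (Σt)²)]
Numerator: 8×8433.78 − 227.3×301.3 = -1015.25
Denominator: √[(52695.6 − 51665.29)(92095.44 − 90781.69)] = √[1030.31 × 1313.75] = 1163.4302
r = -1015.25 / 1163.4302 ≈ -0.873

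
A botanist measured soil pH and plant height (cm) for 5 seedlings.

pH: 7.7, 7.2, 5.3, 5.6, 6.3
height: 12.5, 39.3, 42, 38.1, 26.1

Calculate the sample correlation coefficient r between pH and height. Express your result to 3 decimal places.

n = 5, Σx = 32.1, Σy = 158, Σx² = 210.27, Σy² = 5597.56, Σxy = 979.6
nΣxy − ΣxΣy = 4898 − 5071.8 = -173.8
nΣx² − (Σx)² = 1051.35 − 1030.41 = 20.94; nΣy² − (Σy)² = 27987.8 − 24964 = 3023.8
r = -173.8 / √(20.94 × 3023.8) = -173.8 / 251.6314 ≈ -0.691

-0.691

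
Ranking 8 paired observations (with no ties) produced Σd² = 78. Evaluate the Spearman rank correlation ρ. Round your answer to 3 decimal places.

ρ = 1 − 6Σd² / [n(n²−1)] = 1 − 6×78 / (8×63)
  = 1 − 468/504 = 1 − 0.9286 ≈ 0.071

0.071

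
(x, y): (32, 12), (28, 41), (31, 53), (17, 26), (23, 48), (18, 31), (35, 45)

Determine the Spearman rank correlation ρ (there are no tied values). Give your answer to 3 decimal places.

0.214

Rank x: 6, 4, 5, 1, 3, 2, 7
Rank y: 1, 4, 7, 2, 6, 3, 5
d = rank(x) − rank(y): 5, 0, -2, -1, -3, -1, 2; Σd² = 44
ρ = 1 − 6Σd² / [n(n²−1)] = 1 − 6×44 / (7×48) = 1 − 264/336 ≈ 0.214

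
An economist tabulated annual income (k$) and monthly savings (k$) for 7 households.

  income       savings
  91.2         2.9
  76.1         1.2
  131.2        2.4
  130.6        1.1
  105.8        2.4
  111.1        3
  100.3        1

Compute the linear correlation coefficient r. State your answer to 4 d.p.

n = 7, Σx = 746.3, Σy = 14, Σx² = 81975.39, Σy² = 32.58, Σxy = 1501.86
nΣxy − ΣxΣy = 10513.02 − 10448.2 = 64.82
nΣx² − (Σx)² = 573827.73 − 556963.69 = 16864.04; nΣy² − (Σy)² = 228.06 − 196 = 32.06
r = 64.82 / √(16864.04 × 32.06) = 64.82 / 735.2966 ≈ 0.0882

0.0882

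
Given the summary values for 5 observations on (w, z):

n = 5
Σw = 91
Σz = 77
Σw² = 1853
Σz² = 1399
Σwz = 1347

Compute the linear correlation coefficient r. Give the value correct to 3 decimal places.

r = (nΣwz − ΣwΣz) / √[(nΣw² − (Σw)²)(nΣz² − (Σz)²)]
Numerator: 5×1347 − 91×77 = -272
Denominator: √[(9265 − 8281)(6995 − 5929)] = √[984 × 1066] = 1024.1797
r = -272 / 1024.1797 ≈ -0.266

-0.266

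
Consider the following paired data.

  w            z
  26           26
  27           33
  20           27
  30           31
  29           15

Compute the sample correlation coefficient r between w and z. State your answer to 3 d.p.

n = 5, Σw = 132, Σz = 132, Σw² = 3546, Σz² = 3680, Σwz = 3472
nΣwz − ΣwΣz = 17360 − 17424 = -64
nΣw² − (Σw)² = 17730 − 17424 = 306; nΣz² − (Σz)² = 18400 − 17424 = 976
r = -64 / √(306 × 976) = -64 / 546.4943 ≈ -0.117

-0.117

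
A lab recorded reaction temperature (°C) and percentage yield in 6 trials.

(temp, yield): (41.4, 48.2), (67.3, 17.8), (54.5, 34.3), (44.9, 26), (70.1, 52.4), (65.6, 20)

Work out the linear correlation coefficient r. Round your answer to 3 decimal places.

n = 6, Σx = 343.8, Σy = 198.7, Σx² = 20446.88, Σy² = 7638.33, Σxy = 11215.41
nΣxy − ΣxΣy = 67292.46 − 68313.06 = -1020.6
nΣx² − (Σx)² = 122681.28 − 118198.44 = 4482.84; nΣy² − (Σy)² = 45829.98 − 39481.69 = 6348.29
r = -1020.6 / √(4482.84 × 6348.29) = -1020.6 / 5334.6385 ≈ -0.191

-0.191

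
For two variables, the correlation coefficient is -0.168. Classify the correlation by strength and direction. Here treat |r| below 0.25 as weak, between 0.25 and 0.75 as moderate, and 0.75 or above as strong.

weak negative

r = -0.168 < 0 so the relationship is negative.
|r| = 0.168, which falls in the weak range.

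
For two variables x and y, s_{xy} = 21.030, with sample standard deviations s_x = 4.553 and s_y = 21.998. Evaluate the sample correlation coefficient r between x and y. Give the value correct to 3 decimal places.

0.210

r = Cov(x,y) / (s_x · s_y) = 21.030 / (4.553 × 21.998)
  = 21.030 / 100.1569 ≈ 0.210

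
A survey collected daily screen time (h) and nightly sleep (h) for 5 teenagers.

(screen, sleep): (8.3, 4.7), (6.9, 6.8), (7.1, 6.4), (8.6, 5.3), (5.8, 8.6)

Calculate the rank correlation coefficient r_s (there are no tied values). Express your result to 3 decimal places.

Rank screen: 4, 2, 3, 5, 1
Rank sleep: 1, 4, 3, 2, 5
d = rank(screen) − rank(sleep): 3, -2, 0, 3, -4; Σd² = 38
ρ = 1 − 6Σd² / [n(n²−1)] = 1 − 6×38 / (5×24) = 1 − 228/120 ≈ -0.900

-0.900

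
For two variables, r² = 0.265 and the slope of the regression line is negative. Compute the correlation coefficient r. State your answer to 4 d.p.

-0.5148

|r| = √0.265 = 0.5148
The association is negative, so r = −0.5148.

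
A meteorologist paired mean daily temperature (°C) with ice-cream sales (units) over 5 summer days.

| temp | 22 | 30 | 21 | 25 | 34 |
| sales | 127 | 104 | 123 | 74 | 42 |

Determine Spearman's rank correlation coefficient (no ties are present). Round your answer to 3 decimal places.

Rank temp: 2, 4, 1, 3, 5
Rank sales: 5, 3, 4, 2, 1
d = rank(temp) − rank(sales): -3, 1, -3, 1, 4; Σd² = 36
ρ = 1 − 6Σd² / [n(n²−1)] = 1 − 6×36 / (5×24) = 1 − 216/120 ≈ -0.800

-0.800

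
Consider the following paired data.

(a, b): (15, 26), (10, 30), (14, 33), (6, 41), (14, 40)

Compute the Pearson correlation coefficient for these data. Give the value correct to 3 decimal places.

-0.494

n = 5, Σa = 59, Σb = 170, Σa² = 753, Σb² = 5946, Σab = 1958
nΣab − ΣaΣb = 9790 − 10030 = -240
nΣa² − (Σa)² = 3765 − 3481 = 284; nΣb² − (Σb)² = 29730 − 28900 = 830
r = -240 / √(284 × 830) = -240 / 485.5100 ≈ -0.494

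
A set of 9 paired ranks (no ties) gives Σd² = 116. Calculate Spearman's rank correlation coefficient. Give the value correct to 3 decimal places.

ρ = 1 − 6Σd² / [n(n²−1)] = 1 − 6×116 / (9×80)
  = 1 − 696/720 = 1 − 0.9667 ≈ 0.033

0.033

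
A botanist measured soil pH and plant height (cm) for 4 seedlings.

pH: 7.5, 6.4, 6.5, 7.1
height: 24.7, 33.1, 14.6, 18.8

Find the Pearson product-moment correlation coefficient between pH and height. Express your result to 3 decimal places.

-0.123

n = 4, Σx = 27.5, Σy = 91.2, Σx² = 189.87, Σy² = 2272.3, Σxy = 625.47
nΣxy − ΣxΣy = 2501.88 − 2508 = -6.12
nΣx² − (Σx)² = 759.48 − 756.25 = 3.23; nΣy² − (Σy)² = 9089.2 − 8317.44 = 771.76
r = -6.12 / √(3.23 × 771.76) = -6.12 / 49.9278 ≈ -0.123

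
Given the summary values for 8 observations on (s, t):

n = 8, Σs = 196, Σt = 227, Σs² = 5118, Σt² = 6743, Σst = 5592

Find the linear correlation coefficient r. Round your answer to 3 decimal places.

r = (nΣst − ΣsΣt) / √[(nΣs² − (Σs)²)(nΣt² − (Σt)²)]
Numerator: 8×5592 − 196×227 = 244
Denominator: √[(40944 − 38416)(53944 − 51529)] = √[2528 × 2415] = 2470.8541
r = 244 / 2470.8541 ≈ 0.099

0.099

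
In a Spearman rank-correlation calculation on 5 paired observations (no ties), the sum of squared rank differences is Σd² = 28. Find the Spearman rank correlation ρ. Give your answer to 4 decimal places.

ρ = 1 − 6Σd² / [n(n²−1)] = 1 − 6×28 / (5×24)
  = 1 − 168/120 = 1 − 1.40000 ≈ -0.4000

-0.4000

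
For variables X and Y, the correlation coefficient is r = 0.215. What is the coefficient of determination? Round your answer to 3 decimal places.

r² = (0.215)² = 0.046

0.046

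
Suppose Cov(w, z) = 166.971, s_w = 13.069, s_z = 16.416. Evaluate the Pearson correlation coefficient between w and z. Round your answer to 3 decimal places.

0.778

r = Cov(w,z) / (s_w · s_z) = 166.971 / (13.069 × 16.416)
  = 166.971 / 214.5407 ≈ 0.778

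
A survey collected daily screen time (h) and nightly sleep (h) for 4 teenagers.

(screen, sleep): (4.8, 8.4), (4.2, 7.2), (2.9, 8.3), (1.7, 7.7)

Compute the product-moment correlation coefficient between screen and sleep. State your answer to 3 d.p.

0.121

n = 4, Σx = 13.6, Σy = 31.6, Σx² = 51.98, Σy² = 250.58, Σxy = 107.72
nΣxy − ΣxΣy = 430.88 − 429.76 = 1.12
nΣx² − (Σx)² = 207.92 − 184.96 = 22.96; nΣy² − (Σy)² = 1002.32 − 998.56 = 3.76
r = 1.12 / √(22.96 × 3.76) = 1.12 / 9.2914 ≈ 0.121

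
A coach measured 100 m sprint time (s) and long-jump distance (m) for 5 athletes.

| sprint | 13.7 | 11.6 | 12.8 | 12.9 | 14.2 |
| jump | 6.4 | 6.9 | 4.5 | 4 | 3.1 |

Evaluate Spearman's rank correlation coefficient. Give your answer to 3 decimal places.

-0.700

Rank sprint: 4, 1, 2, 3, 5
Rank jump: 4, 5, 3, 2, 1
d = rank(sprint) − rank(jump): 0, -4, -1, 1, 4; Σd² = 34
ρ = 1 − 6Σd² / [n(n²−1)] = 1 − 6×34 / (5×24) = 1 − 204/120 ≈ -0.700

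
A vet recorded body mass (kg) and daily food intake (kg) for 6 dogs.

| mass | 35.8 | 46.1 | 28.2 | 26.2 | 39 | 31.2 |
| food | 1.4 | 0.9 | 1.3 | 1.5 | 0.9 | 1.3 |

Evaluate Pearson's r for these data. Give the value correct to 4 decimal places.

-0.8417

n = 6, Σx = 206.5, Σy = 7.3, Σx² = 7382.97, Σy² = 9.21, Σxy = 243.23
nΣxy − ΣxΣy = 1459.38 − 1507.45 = -48.07
nΣx² − (Σx)² = 44297.82 − 42642.25 = 1655.57; nΣy² − (Σy)² = 55.26 − 53.29 = 1.97
r = -48.07 / √(1655.57 × 1.97) = -48.07 / 57.1093 ≈ -0.8417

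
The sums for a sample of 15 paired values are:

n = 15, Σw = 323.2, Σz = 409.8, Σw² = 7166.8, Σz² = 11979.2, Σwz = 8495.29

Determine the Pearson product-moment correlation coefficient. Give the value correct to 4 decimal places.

-0.8390

r = (nΣwz − ΣwΣz) / √[(nΣw² − (Σw)²)(nΣz² − (Σz)²)]
Numerator: 15×8495.29 − 323.2×409.8 = -5018.01
Denominator: √[(107502 − 104458.24)(179688 − 167936.04)] = √[3043.76 × 11751.96] = 5980.8148
r = -5018.01 / 5980.8148 ≈ -0.8390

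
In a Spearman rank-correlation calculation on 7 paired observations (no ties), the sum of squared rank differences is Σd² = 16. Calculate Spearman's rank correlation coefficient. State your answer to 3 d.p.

ρ = 1 − 6Σd² / [n(n²−1)] = 1 − 6×16 / (7×48)
  = 1 − 96/336 = 1 − 0.2857 ≈ 0.714

0.714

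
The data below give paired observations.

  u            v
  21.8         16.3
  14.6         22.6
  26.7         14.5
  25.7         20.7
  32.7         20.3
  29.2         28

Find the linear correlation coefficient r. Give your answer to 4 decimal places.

0.0768

n = 6, Σu = 150.7, Σv = 122.4, Σu² = 3983.71, Σv² = 2611.28, Σuv = 3085.85
nΣuv − ΣuΣv = 18515.1 − 18445.68 = 69.42
nΣu² − (Σu)² = 23902.26 − 22710.49 = 1191.77; nΣv² − (Σv)² = 15667.68 − 14981.76 = 685.92
r = 69.42 / √(1191.77 × 685.92) = 69.42 / 904.1343 ≈ 0.0768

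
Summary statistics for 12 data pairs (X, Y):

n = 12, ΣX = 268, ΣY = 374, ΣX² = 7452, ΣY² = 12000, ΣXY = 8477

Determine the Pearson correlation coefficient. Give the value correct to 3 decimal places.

r = (nΣXY − ΣXΣY) / √[(nΣX² − (ΣX)²)(nΣY² − (ΣY)²)]
Numerator: 12×8477 − 268×374 = 1492
Denominator: √[(89424 − 71824)(144000 − 139876)] = √[17600 × 4124] = 8519.5305
r = 1492 / 8519.5305 ≈ 0.175

0.175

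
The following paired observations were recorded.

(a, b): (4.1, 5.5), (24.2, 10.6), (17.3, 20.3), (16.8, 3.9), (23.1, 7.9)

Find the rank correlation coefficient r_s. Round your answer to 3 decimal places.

Rank a: 1, 5, 3, 2, 4
Rank b: 2, 4, 5, 1, 3
d = rank(a) − rank(b): -1, 1, -2, 1, 1; Σd² = 8
ρ = 1 − 6Σd² / [n(n²−1)] = 1 − 6×8 / (5×24) = 1 − 48/120 ≈ 0.600

0.600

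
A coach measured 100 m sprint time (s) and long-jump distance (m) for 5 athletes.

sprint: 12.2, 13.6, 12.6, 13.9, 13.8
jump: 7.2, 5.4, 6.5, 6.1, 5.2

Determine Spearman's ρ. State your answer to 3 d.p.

Rank sprint: 1, 3, 2, 5, 4
Rank jump: 5, 2, 4, 3, 1
d = rank(sprint) − rank(jump): -4, 1, -2, 2, 3; Σd² = 34
ρ = 1 − 6Σd² / [n(n²−1)] = 1 − 6×34 / (5×24) = 1 − 204/120 ≈ -0.700

-0.700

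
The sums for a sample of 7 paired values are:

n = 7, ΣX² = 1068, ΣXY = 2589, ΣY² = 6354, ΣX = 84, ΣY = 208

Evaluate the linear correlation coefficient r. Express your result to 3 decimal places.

r = (nΣXY − ΣXΣY) / √[(nΣX² − (ΣX)²)(nΣY² − (ΣY)²)]
Numerator: 7×2589 − 84×208 = 651
Denominator: √[(7476 − 7056)(44478 − 43264)] = √[420 × 1214] = 714.0588
r = 651 / 714.0588 ≈ 0.912

0.912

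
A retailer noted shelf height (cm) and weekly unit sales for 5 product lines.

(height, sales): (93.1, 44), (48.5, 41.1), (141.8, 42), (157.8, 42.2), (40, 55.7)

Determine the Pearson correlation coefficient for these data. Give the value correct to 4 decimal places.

n = 5, Σx = 481.2, Σy = 225, Σx² = 57627.94, Σy² = 10272.54, Σxy = 20932.51
nΣxy − ΣxΣy = 104662.55 − 108270 = -3607.45
nΣx² − (Σx)² = 288139.7 − 231553.44 = 56586.26; nΣy² − (Σy)² = 51362.7 − 50625 = 737.7
r = -3607.45 / √(56586.26 × 737.7) = -3607.45 / 6460.9352 ≈ -0.5583

-0.5583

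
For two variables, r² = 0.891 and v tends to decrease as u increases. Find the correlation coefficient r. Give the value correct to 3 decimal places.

-0.944

|r| = √0.891 = 0.944
The association is negative, so r = −0.944.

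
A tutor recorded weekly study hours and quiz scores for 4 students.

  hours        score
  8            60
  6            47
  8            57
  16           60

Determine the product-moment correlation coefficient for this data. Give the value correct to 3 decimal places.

0.610

n = 4, Σx = 38, Σy = 224, Σx² = 420, Σy² = 12658, Σxy = 2178
nΣxy − ΣxΣy = 8712 − 8512 = 200
nΣx² − (Σx)² = 1680 − 1444 = 236; nΣy² − (Σy)² = 50632 − 50176 = 456
r = 200 / √(236 × 456) = 200 / 328.0488 ≈ 0.610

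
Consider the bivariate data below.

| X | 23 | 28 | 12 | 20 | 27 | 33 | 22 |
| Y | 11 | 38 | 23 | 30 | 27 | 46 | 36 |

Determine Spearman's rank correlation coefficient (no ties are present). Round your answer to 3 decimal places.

0.607

Rank X: 4, 6, 1, 2, 5, 7, 3
Rank Y: 1, 6, 2, 4, 3, 7, 5
d = rank(X) − rank(Y): 3, 0, -1, -2, 2, 0, -2; Σd² = 22
ρ = 1 − 6Σd² / [n(n²−1)] = 1 − 6×22 / (7×48) = 1 − 132/336 ≈ 0.607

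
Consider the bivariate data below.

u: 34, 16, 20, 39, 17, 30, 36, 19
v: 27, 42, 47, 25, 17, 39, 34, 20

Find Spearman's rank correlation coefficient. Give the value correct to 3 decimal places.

Rank u: 6, 1, 4, 8, 2, 5, 7, 3
Rank v: 4, 7, 8, 3, 1, 6, 5, 2
d = rank(u) − rank(v): 2, -6, -4, 5, 1, -1, 2, 1; Σd² = 88
ρ = 1 − 6Σd² / [n(n²−1)] = 1 − 6×88 / (8×63) = 1 − 528/504 ≈ -0.048

-0.048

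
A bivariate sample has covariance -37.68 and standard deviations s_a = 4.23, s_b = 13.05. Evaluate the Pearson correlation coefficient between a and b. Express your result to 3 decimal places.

r = Cov(a,b) / (s_a · s_b) = -37.68 / (4.23 × 13.05)
  = -37.68 / 55.2015 ≈ -0.683

-0.683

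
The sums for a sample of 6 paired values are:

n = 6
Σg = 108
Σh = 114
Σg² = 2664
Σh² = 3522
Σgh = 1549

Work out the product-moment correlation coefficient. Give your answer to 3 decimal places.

r = (nΣgh − ΣgΣh) / √[(nΣg² − (Σg)²)(nΣh² − (Σh)²)]
Numerator: 6×1549 − 108×114 = -3018
Denominator: √[(15984 − 11664)(21132 − 12996)] = √[4320 × 8136] = 5928.5344
r = -3018 / 5928.5344 ≈ -0.509

-0.509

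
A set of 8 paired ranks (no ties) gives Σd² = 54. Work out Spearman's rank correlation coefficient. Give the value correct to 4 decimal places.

0.3571

ρ = 1 − 6Σd² / [n(n²−1)] = 1 − 6×54 / (8×63)
  = 1 − 324/504 = 1 − 0.64286 ≈ 0.3571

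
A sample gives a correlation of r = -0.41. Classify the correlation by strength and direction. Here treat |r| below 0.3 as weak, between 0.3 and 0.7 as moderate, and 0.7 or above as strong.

r = -0.41 < 0 so the relationship is negative.
|r| = 0.41, which falls in the moderate range.

moderate negative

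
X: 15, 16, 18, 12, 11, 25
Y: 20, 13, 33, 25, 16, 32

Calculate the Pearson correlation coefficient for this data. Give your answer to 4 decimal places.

n = 6, ΣX = 97, ΣY = 139, ΣX² = 1695, ΣY² = 3563, ΣXY = 2378
nΣXY − ΣXΣY = 14268 − 13483 = 785
nΣX² − (ΣX)² = 10170 − 9409 = 761; nΣY² − (ΣY)² = 21378 − 19321 = 2057
r = 785 / √(761 × 2057) = 785 / 1251.1503 ≈ 0.6274

0.6274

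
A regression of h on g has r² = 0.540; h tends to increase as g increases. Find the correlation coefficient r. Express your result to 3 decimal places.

|r| = √0.540 = 0.735
The association is positive, so r = 0.735.

0.735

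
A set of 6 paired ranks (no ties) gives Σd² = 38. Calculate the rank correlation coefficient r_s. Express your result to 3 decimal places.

-0.086

ρ = 1 − 6Σd² / [n(n²−1)] = 1 − 6×38 / (6×35)
  = 1 − 228/210 = 1 − 1.0857 ≈ -0.086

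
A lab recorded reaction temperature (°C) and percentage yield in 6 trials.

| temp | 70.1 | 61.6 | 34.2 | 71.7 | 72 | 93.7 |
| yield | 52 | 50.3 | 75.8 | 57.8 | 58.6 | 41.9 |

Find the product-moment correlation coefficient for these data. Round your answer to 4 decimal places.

n = 6, Σx = 403.3, Σy = 336.4, Σx² = 28982.79, Σy² = 19510.14, Σxy = 21625.53
nΣxy − ΣxΣy = 129753.18 − 135670.12 = -5916.94
nΣx² − (Σx)² = 173896.74 − 162650.89 = 11245.85; nΣy² − (Σy)² = 117060.84 − 113164.96 = 3895.88
r = -5916.94 / √(11245.85 × 3895.88) = -5916.94 / 6619.0998 ≈ -0.8939

-0.8939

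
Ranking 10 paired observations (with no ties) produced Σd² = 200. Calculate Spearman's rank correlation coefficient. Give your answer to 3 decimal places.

-0.212

ρ = 1 − 6Σd² / [n(n²−1)] = 1 − 6×200 / (10×99)
  = 1 − 1200/990 = 1 − 1.2121 ≈ -0.212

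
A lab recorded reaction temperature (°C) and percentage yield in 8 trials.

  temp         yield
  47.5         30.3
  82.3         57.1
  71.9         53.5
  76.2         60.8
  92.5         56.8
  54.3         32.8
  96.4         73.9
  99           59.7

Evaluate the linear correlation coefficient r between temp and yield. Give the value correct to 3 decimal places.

0.899

n = 8, Σx = 620.1, Σy = 424.9, Σx² = 50604.29, Σy² = 24064.77, Σxy = 34687.49
nΣxy − ΣxΣy = 277499.92 − 263480.49 = 14019.43
nΣx² − (Σx)² = 404834.32 − 384524.01 = 20310.31; nΣy² − (Σy)² = 192518.16 − 180540.01 = 11978.15
r = 14019.43 / √(20310.31 × 11978.15) = 14019.43 / 15597.4338 ≈ 0.899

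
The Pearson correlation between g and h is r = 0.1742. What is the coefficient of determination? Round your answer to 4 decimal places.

0.0303

r² = (0.1742)² = 0.0303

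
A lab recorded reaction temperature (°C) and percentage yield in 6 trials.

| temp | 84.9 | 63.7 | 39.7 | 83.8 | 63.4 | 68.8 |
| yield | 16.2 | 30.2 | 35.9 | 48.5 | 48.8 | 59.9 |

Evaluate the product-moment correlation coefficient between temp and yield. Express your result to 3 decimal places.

-0.104

n = 6, Σx = 404.3, Σy = 239.5, Σx² = 28617.23, Σy² = 10784.99, Σxy = 16003.69
nΣxy − ΣxΣy = 96022.14 − 96829.85 = -807.71
nΣx² − (Σx)² = 171703.38 − 163458.49 = 8244.89; nΣy² − (Σy)² = 64709.94 − 57360.25 = 7349.69
r = -807.71 / √(8244.89 × 7349.69) = -807.71 / 7784.4323 ≈ -0.104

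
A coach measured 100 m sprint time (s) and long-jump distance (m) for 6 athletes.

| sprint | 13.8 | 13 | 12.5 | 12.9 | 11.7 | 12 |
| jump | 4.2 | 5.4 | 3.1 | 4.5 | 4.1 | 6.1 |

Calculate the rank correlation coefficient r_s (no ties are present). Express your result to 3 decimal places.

Rank sprint: 6, 5, 3, 4, 1, 2
Rank jump: 3, 5, 1, 4, 2, 6
d = rank(sprint) − rank(jump): 3, 0, 2, 0, -1, -4; Σd² = 30
ρ = 1 − 6Σd² / [n(n²−1)] = 1 − 6×30 / (6×35) = 1 − 180/210 ≈ 0.143

0.143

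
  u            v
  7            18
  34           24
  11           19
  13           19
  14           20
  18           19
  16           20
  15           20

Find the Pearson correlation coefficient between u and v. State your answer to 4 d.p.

0.9483

n = 8, Σu = 128, Σv = 159, Σu² = 2496, Σv² = 3183, Σuv = 2640
nΣuv − ΣuΣv = 21120 − 20352 = 768
nΣu² − (Σu)² = 19968 − 16384 = 3584; nΣv² − (Σv)² = 25464 − 25281 = 183
r = 768 / √(3584 × 183) = 768 / 809.8592 ≈ 0.9483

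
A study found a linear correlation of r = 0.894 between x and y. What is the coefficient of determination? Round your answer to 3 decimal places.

0.799

r² = (0.894)² = 0.799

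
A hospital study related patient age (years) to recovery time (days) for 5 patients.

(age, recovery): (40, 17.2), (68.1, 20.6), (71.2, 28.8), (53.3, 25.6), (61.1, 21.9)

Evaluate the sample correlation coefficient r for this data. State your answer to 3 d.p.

n = 5, Σx = 293.7, Σy = 114.1, Σx² = 17881.15, Σy² = 2684.61, Σxy = 6843.99
nΣxy − ΣxΣy = 34219.95 − 33511.17 = 708.78
nΣx² − (Σx)² = 89405.75 − 86259.69 = 3146.06; nΣy² − (Σy)² = 13423.05 − 13018.81 = 404.24
r = 708.78 / √(3146.06 × 404.24) = 708.78 / 1127.7248 ≈ 0.629

0.629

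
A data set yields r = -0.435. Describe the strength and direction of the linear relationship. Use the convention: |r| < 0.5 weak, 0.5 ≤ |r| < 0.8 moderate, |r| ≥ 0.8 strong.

weak negative

r = -0.435 < 0 so the relationship is negative.
|r| = 0.435, which falls in the weak range.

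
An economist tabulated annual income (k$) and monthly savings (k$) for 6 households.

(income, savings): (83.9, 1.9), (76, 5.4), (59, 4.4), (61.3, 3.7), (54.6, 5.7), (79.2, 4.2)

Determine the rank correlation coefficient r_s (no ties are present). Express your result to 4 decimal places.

-0.7143

Rank income: 6, 4, 2, 3, 1, 5
Rank savings: 1, 5, 4, 2, 6, 3
d = rank(income) − rank(savings): 5, -1, -2, 1, -5, 2; Σd² = 60
ρ = 1 − 6Σd² / [n(n²−1)] = 1 − 6×60 / (6×35) = 1 − 360/210 ≈ -0.7143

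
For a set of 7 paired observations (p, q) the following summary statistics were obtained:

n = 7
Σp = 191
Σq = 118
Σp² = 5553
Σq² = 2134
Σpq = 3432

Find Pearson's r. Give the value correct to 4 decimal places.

0.9546

r = (nΣpq − ΣpΣq) / √[(nΣp² − (Σp)²)(nΣq² − (Σq)²)]
Numerator: 7×3432 − 191×118 = 1486
Denominator: √[(38871 − 36481)(14938 − 13924)] = √[2390 × 1014] = 1556.7466
r = 1486 / 1556.7466 ≈ 0.9546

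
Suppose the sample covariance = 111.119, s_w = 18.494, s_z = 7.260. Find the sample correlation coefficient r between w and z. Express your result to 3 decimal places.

r = Cov(w,z) / (s_w · s_z) = 111.119 / (18.494 × 7.260)
  = 111.119 / 134.2664 ≈ 0.828

0.828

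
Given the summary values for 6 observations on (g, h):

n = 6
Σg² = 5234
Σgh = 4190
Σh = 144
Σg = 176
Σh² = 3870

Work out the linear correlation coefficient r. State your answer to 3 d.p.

-0.198

r = (nΣgh − ΣgΣh) / √[(nΣg² − (Σg)²)(nΣh² − (Σh)²)]
Numerator: 6×4190 − 176×144 = -204
Denominator: √[(31404 − 30976)(23220 − 20736)] = √[428 × 2484] = 1031.0926
r = -204 / 1031.0926 ≈ -0.198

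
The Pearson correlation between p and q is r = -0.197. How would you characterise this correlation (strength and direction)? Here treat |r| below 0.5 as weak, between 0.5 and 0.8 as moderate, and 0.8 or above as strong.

r = -0.197 < 0 so the relationship is negative.
|r| = 0.197, which falls in the weak range.

weak negative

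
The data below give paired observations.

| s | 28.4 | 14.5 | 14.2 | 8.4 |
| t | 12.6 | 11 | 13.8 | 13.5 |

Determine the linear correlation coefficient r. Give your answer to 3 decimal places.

-0.212

n = 4, Σs = 65.5, Σt = 50.9, Σs² = 1289.01, Σt² = 652.45, Σst = 826.7
nΣst − ΣsΣt = 3306.8 − 3333.95 = -27.15
nΣs² − (Σs)² = 5156.04 − 4290.25 = 865.79; nΣt² − (Σt)² = 2609.8 − 2590.81 = 18.99
r = -27.15 / √(865.79 × 18.99) = -27.15 / 128.2238 ≈ -0.212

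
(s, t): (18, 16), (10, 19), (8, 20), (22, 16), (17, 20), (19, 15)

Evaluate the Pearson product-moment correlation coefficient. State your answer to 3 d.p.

n = 6, Σs = 94, Σt = 106, Σs² = 1622, Σt² = 1898, Σst = 1615
nΣst − ΣsΣt = 9690 − 9964 = -274
nΣs² − (Σs)² = 9732 − 8836 = 896; nΣt² − (Σt)² = 11388 − 11236 = 152
r = -274 / √(896 × 152) = -274 / 369.0420 ≈ -0.742

-0.742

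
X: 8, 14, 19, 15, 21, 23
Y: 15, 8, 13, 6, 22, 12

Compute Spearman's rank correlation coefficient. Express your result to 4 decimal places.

0.1429

Rank X: 1, 2, 4, 3, 5, 6
Rank Y: 5, 2, 4, 1, 6, 3
d = rank(X) − rank(Y): -4, 0, 0, 2, -1, 3; Σd² = 30
ρ = 1 − 6Σd² / [n(n²−1)] = 1 − 6×30 / (6×35) = 1 − 180/210 ≈ 0.1429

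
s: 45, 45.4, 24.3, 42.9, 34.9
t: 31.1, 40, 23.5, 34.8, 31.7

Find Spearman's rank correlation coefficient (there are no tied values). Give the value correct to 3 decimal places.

Rank s: 4, 5, 1, 3, 2
Rank t: 2, 5, 1, 4, 3
d = rank(s) − rank(t): 2, 0, 0, -1, -1; Σd² = 6
ρ = 1 − 6Σd² / [n(n²−1)] = 1 − 6×6 / (5×24) = 1 − 36/120 ≈ 0.700

0.700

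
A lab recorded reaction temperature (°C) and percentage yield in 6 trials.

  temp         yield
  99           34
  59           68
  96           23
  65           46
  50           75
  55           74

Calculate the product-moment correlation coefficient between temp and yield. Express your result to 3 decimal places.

n = 6, Σx = 424, Σy = 320, Σx² = 32248, Σy² = 19526, Σxy = 20396
nΣxy − ΣxΣy = 122376 − 135680 = -13304
nΣx² − (Σx)² = 193488 − 179776 = 13712; nΣy² − (Σy)² = 117156 − 102400 = 14756
r = -13304 / √(13712 × 14756) = -13304 / 14224.4252 ≈ -0.935

-0.935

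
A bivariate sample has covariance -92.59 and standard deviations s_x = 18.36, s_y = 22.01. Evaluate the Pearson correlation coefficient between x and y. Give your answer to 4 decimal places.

-0.2291

r = Cov(x,y) / (s_x · s_y) = -92.59 / (18.36 × 22.01)
  = -92.59 / 404.1036 ≈ -0.2291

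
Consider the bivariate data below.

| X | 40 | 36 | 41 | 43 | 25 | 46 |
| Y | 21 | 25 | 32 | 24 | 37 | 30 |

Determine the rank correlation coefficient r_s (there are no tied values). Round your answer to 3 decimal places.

-0.257

Rank X: 3, 2, 4, 5, 1, 6
Rank Y: 1, 3, 5, 2, 6, 4
d = rank(X) − rank(Y): 2, -1, -1, 3, -5, 2; Σd² = 44
ρ = 1 − 6Σd² / [n(n²−1)] = 1 − 6×44 / (6×35) = 1 − 264/210 ≈ -0.257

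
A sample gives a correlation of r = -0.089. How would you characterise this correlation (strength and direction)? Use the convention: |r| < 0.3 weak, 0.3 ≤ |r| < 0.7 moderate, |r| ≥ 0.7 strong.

weak negative

r = -0.089 < 0 so the relationship is negative.
|r| = 0.089, which falls in the weak range.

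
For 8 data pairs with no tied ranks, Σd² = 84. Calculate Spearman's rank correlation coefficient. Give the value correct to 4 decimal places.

ρ = 1 − 6Σd² / [n(n²−1)] = 1 − 6×84 / (8×63)
  = 1 − 504/504 = 1 − 1.00000 ≈ 0.0000

0.0000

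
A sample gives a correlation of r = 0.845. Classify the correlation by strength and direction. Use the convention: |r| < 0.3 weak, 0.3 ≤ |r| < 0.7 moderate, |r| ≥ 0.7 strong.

strong positive

r = 0.845 > 0 so the relationship is positive.
|r| = 0.845, which falls in the strong range.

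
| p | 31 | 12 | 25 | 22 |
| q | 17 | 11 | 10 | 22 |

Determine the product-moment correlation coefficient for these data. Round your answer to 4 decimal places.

n = 4, Σp = 90, Σq = 60, Σp² = 2214, Σq² = 994, Σpq = 1393
nΣpq − ΣpΣq = 5572 − 5400 = 172
nΣp² − (Σp)² = 8856 − 8100 = 756; nΣq² − (Σq)² = 3976 − 3600 = 376
r = 172 / √(756 × 376) = 172 / 533.1566 ≈ 0.3226

0.3226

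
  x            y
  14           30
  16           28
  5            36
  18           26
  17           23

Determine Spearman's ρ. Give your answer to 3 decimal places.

-0.900

Rank x: 2, 3, 1, 5, 4
Rank y: 4, 3, 5, 2, 1
d = rank(x) − rank(y): -2, 0, -4, 3, 3; Σd² = 38
ρ = 1 − 6Σd² / [n(n²−1)] = 1 − 6×38 / (5×24) = 1 − 228/120 ≈ -0.900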